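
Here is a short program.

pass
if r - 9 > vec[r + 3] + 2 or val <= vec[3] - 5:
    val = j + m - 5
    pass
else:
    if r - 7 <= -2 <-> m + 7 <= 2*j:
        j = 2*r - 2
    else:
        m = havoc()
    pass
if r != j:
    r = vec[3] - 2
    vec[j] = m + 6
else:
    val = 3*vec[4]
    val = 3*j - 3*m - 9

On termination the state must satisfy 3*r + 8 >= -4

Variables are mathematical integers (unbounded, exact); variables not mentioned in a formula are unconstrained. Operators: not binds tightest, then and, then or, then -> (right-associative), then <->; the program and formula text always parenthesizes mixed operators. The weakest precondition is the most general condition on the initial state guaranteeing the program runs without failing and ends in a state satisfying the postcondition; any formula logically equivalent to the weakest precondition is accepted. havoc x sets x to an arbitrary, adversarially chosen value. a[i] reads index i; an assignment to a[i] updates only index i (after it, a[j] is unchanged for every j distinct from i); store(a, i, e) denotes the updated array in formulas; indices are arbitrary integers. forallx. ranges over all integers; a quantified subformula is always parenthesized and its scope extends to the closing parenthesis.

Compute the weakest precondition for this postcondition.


Working backward. After the program, the postcondition 3*r + 8 >= -4 must hold; in canonical form it is 3*r >= -12.
Then branch requires 3*vec[3] >= -6; else branch requires 3*r >= -12.
Before the if: (r != j -> 3*vec[3] >= -6) and ((not (r != j)) -> 3*r >= -12)
Then branch requires (r != j -> 3*vec[3] >= -6) and ((not (r != j)) -> 3*r >= -12); else branch requires ((r <= 5 <-> m <= 2*j - 7) -> ((r != 2 -> 3*vec[3] >= -6) and ((not (r != 2)) -> 3*r >= -12))) and ((not (r <= 5 <-> m <= 2*j - 7)) -> ((r != j -> 3*vec[3] >= -6) and ((not (r != j)) -> 3*r >= -12))).
Before the if: ((r > vec[r + 3] + 11 or val <= vec[3] - 5) -> ((r != j -> 3*vec[3] >= -6) and ((not (r != j)) -> 3*r >= -12))) and ((not (r > vec[r + 3] + 11 or val <= vec[3] - 5)) -> (((r <= 5 <-> m <= 2*j - 7) -> ((r != 2 -> 3*vec[3] >= -6) and ((not (r != 2)) -> 3*r >= -12))) and ((not (r <= 5 <-> m <= 2*j - 7)) -> ((r != j -> 3*vec[3] >= -6) and ((not (r != j)) -> 3*r >= -12)))))
Before skip: ((r > vec[r + 3] + 11 or val <= vec[3] - 5) -> ((r != j -> 3*vec[3] >= -6) and ((not (r != j)) -> 3*r >= -12))) and ((not (r > vec[r + 3] + 11 or val <= vec[3] - 5)) -> (((r <= 5 <-> m <= 2*j - 7) -> ((r != 2 -> 3*vec[3] >= -6) and ((not (r != 2)) -> 3*r >= -12))) and ((not (r <= 5 <-> m <= 2*j - 7)) -> ((r != j -> 3*vec[3] >= -6) and ((not (r != j)) -> 3*r >= -12)))))
Answer: WP = ((r > vec[r + 3] + 11 or val <= vec[3] - 5) -> ((r != j -> 3*vec[3] >= -6) and ((not (r != j)) -> 3*r >= -12))) and ((not (r > vec[r + 3] + 11 or val <= vec[3] - 5)) -> (((r <= 5 <-> m <= 2*j - 7) -> ((r != 2 -> 3*vec[3] >= -6) and ((not (r != 2)) -> 3*r >= -12))) and ((not (r <= 5 <-> m <= 2*j - 7)) -> ((r != j -> 3*vec[3] >= -6) and ((not (r != j)) -> 3*r >= -12)))))


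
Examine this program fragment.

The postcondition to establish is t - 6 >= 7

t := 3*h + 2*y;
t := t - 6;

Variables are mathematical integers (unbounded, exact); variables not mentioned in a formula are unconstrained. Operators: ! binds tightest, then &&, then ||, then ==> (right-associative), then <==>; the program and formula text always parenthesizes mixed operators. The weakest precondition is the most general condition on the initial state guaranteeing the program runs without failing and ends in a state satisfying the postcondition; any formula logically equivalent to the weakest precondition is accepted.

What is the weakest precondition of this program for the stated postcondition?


Working backward. After the program, the postcondition t - 6 >= 7 must hold; in canonical form it is t >= 13.
Before t := t - 6: t >= 19
Before t := 3*h + 2*y: 3*h + 2*y >= 19
Answer: WP = 3*h + 2*y >= 19


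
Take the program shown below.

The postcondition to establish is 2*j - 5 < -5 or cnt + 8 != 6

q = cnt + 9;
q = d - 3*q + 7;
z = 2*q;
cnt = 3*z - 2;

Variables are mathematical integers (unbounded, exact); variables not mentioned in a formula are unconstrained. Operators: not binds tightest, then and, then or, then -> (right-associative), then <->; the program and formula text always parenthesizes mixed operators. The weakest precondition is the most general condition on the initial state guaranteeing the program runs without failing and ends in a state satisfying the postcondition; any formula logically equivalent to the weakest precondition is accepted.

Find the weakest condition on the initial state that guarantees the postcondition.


Working backward. After the program, the postcondition 2*j - 5 < -5 or cnt + 8 != 6 must hold; in canonical form it is 2*j < 0 or cnt != -2.
Before cnt := 3*z - 2: 2*j < 0 or 3*z != 0
Before z := 2*q: 2*j < 0 or 6*q != 0
Before q := d - 3*q + 7: 2*j < 0 or 6*d != 18*q - 42
Before q := cnt + 9: 2*j < 0 or 6*d != 18*cnt + 120
Answer: WP = 2*j < 0 or 6*d != 18*cnt + 120


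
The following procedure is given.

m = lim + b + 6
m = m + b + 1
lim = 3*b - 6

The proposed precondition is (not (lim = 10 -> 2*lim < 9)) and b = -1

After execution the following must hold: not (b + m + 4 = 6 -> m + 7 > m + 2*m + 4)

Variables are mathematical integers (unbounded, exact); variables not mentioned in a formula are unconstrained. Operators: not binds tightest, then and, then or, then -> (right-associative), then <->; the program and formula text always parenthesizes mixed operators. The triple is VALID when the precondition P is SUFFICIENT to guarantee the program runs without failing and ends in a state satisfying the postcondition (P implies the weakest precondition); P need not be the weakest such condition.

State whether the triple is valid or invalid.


Working backward. After the program, the postcondition not (b + m + 4 = 6 -> m + 7 > m + 2*m + 4) must hold; in canonical form it is not (b + m = 2 -> 2*m < 3).
Before lim := 3*b - 6: not (b + m = 2 -> 2*m < 3)
Before m := m + b + 1: not (2*b + m = 1 -> 2*b + 2*m < 1)
Before m := lim + b + 6: not (3*b + lim = -5 -> 4*b + 2*lim < -11)
The weakest precondition is not (3*b + lim = -5 -> 4*b + 2*lim < -11).
Check whether (not (lim = 10 -> 2*lim < 9)) and b = -1 implies it.
Countermodel: at the initial state b = -1, lim = 10, the precondition holds but the weakest precondition fails.
Answer: invalid


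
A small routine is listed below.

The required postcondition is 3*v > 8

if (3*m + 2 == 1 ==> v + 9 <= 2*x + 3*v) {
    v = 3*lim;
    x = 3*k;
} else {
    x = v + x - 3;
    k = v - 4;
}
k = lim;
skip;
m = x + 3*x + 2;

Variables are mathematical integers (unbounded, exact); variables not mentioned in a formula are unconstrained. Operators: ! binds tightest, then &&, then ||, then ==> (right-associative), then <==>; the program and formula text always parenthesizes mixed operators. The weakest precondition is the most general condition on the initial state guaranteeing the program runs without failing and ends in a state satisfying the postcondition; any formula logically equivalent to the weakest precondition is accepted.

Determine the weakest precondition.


Working backward. After the program, 3*v > 8 must hold.
Before m := x + 3*x + 2: 3*v > 8
Before skip: 3*v > 8
Before k := lim: 3*v > 8
Then branch requires 9*lim > 8; else branch requires 3*v > 8.
Before the if: ((3*m == -1 ==> 2*v + 2*x >= 9) ==> 9*lim > 8) && ((!(3*m == -1 ==> 2*v + 2*x >= 9)) ==> 3*v > 8)
Answer: WP = ((3*m == -1 ==> 2*v + 2*x >= 9) ==> 9*lim > 8) && ((!(3*m == -1 ==> 2*v + 2*x >= 9)) ==> 3*v > 8)


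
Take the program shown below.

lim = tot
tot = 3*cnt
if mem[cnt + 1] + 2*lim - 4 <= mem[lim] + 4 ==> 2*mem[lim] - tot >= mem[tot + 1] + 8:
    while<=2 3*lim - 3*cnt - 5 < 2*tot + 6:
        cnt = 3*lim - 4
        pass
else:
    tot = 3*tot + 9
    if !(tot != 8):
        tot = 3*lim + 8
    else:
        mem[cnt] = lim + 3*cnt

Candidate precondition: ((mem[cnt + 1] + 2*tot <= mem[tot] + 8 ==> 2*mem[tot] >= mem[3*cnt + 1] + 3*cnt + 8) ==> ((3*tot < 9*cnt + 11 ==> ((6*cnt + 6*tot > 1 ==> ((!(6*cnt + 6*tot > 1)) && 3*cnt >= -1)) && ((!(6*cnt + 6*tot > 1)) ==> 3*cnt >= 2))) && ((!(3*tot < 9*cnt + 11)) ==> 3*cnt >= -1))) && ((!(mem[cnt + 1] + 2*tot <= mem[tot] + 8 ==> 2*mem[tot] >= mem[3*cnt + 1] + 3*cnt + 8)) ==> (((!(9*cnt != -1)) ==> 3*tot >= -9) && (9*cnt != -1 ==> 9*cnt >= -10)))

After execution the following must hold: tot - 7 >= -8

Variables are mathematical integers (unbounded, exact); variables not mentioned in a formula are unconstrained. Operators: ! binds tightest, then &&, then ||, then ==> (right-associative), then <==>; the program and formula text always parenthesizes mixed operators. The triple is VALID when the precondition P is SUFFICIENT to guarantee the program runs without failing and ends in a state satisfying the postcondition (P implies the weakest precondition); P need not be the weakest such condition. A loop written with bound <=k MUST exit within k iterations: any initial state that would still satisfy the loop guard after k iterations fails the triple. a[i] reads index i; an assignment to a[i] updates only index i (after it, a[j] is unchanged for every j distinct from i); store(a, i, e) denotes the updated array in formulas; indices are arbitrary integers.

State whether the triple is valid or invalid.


Working backward. After the program, the postcondition tot - 7 >= -8 must hold; in canonical form it is tot >= -1.
Then branch requires (3*lim < 3*cnt + 2*tot + 11 ==> ((6*lim + 2*tot > 1 ==> ((!(6*lim + 2*tot > 1)) && tot >= -1)) && ((!(6*lim + 2*tot > 1)) ==> tot >= -1))) && ((!(3*lim < 3*cnt + 2*tot + 11)) ==> tot >= -1); else branch requires ((!(3*tot != -1)) ==> 3*lim >= -9) && (3*tot != -1 ==> 3*tot >= -10).
Before the if: ((mem[cnt + 1] + 2*lim <= mem[lim] + 8 ==> 2*mem[lim] >= mem[tot + 1] + tot + 8) ==> ((3*lim < 3*cnt + 2*tot + 11 ==> ((6*lim + 2*tot > 1 ==> ((!(6*lim + 2*tot > 1)) && tot >= -1)) && ((!(6*lim + 2*tot > 1)) ==> tot >= -1))) && ((!(3*lim < 3*cnt + 2*tot + 11)) ==> tot >= -1))) && ((!(mem[cnt + 1] + 2*lim <= mem[lim] + 8 ==> 2*mem[lim] >= mem[tot + 1] + tot + 8)) ==> (((!(3*tot != -1)) ==> 3*lim >= -9) && (3*tot != -1 ==> 3*tot >= -10)))
Before tot := 3*cnt: ((mem[cnt + 1] + 2*lim <= mem[lim] + 8 ==> 2*mem[lim] >= mem[3*cnt + 1] + 3*cnt + 8) ==> ((3*lim < 9*cnt + 11 ==> ((6*cnt + 6*lim > 1 ==> ((!(6*cnt + 6*lim > 1)) && 3*cnt >= -1)) && ((!(6*cnt + 6*lim > 1)) ==> 3*cnt >= -1))) && ((!(3*lim < 9*cnt + 11)) ==> 3*cnt >= -1))) && ((!(mem[cnt + 1] + 2*lim <= mem[lim] + 8 ==> 2*mem[lim] >= mem[3*cnt + 1] + 3*cnt + 8)) ==> (((!(9*cnt != -1)) ==> 3*lim >= -9) && (9*cnt != -1 ==> 9*cnt >= -10)))
Before lim := tot: ((mem[cnt + 1] + 2*tot <= mem[tot] + 8 ==> 2*mem[tot] >= mem[3*cnt + 1] + 3*cnt + 8) ==> ((3*tot < 9*cnt + 11 ==> ((6*cnt + 6*tot > 1 ==> ((!(6*cnt + 6*tot > 1)) && 3*cnt >= -1)) && ((!(6*cnt + 6*tot > 1)) ==> 3*cnt >= -1))) && ((!(3*tot < 9*cnt + 11)) ==> 3*cnt >= -1))) && ((!(mem[cnt + 1] + 2*tot <= mem[tot] + 8 ==> 2*mem[tot] >= mem[3*cnt + 1] + 3*cnt + 8)) ==> (((!(9*cnt != -1)) ==> 3*tot >= -9) && (9*cnt != -1 ==> 9*cnt >= -10)))
The weakest precondition is ((mem[cnt + 1] + 2*tot <= mem[tot] + 8 ==> 2*mem[tot] >= mem[3*cnt + 1] + 3*cnt + 8) ==> ((3*tot < 9*cnt + 11 ==> ((6*cnt + 6*tot > 1 ==> ((!(6*cnt + 6*tot > 1)) && 3*cnt >= -1)) && ((!(6*cnt + 6*tot > 1)) ==> 3*cnt >= -1))) && ((!(3*tot < 9*cnt + 11)) ==> 3*cnt >= -1))) && ((!(mem[cnt + 1] + 2*tot <= mem[tot] + 8 ==> 2*mem[tot] >= mem[3*cnt + 1] + 3*cnt + 8)) ==> (((!(9*cnt != -1)) ==> 3*tot >= -9) && (9*cnt != -1 ==> 9*cnt >= -10))).
Check whether ((mem[cnt + 1] + 2*tot <= mem[tot] + 8 ==> 2*mem[tot] >= mem[3*cnt + 1] + 3*cnt + 8) ==> ((3*tot < 9*cnt + 11 ==> ((6*cnt + 6*tot > 1 ==> ((!(6*cnt + 6*tot > 1)) && 3*cnt >= -1)) && ((!(6*cnt + 6*tot > 1)) ==> 3*cnt >= 2))) && ((!(3*tot < 9*cnt + 11)) ==> 3*cnt >= -1))) && ((!(mem[cnt + 1] + 2*tot <= mem[tot] + 8 ==> 2*mem[tot] >= mem[3*cnt + 1] + 3*cnt + 8)) ==> (((!(9*cnt != -1)) ==> 3*tot >= -9) && (9*cnt != -1 ==> 9*cnt >= -10))) implies it.
Every state satisfying the precondition satisfies the weakest precondition: the implication holds.
Answer: valid


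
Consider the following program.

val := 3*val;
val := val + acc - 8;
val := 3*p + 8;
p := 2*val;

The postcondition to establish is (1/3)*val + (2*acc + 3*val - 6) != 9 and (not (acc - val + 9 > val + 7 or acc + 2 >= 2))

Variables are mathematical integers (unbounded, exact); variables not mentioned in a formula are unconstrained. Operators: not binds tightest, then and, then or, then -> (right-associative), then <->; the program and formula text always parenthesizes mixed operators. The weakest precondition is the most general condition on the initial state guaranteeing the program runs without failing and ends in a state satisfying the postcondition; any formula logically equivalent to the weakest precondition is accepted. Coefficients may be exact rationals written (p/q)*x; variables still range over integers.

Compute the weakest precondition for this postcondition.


Working backward. After the program, the postcondition (1/3)*val + (2*acc + 3*val - 6) != 9 and (not (acc - val + 9 > val + 7 or acc + 2 >= 2)) must hold; in canonical form it is 2*acc + (10/3)*val != 15 and (not (acc > 2*val - 2 or acc >= 0)).
Before p := 2*val: 2*acc + (10/3)*val != 15 and (not (acc > 2*val - 2 or acc >= 0))
Before val := 3*p + 8: 2*acc + 10*p != -35/3 and (not (acc > 6*p + 14 or acc >= 0))
Before val := val + acc - 8: 2*acc + 10*p != -35/3 and (not (acc > 6*p + 14 or acc >= 0))
Before val := 3*val: 2*acc + 10*p != -35/3 and (not (acc > 6*p + 14 or acc >= 0))
Answer: WP = 2*acc + 10*p != -35/3 and (not (acc > 6*p + 14 or acc >= 0))


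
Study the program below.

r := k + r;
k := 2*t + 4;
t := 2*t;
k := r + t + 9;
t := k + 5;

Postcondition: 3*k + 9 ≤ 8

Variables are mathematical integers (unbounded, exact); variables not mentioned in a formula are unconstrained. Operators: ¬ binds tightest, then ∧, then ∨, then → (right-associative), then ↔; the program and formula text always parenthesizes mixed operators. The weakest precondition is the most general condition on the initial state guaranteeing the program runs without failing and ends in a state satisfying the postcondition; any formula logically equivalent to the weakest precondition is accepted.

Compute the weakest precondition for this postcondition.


Working backward. After the program, the postcondition 3*k + 9 ≤ 8 must hold; in canonical form it is 3*k ≤ -1.
Before t := k + 5: 3*k ≤ -1
Before k := r + t + 9: 3*r + 3*t ≤ -28
Before t := 2*t: 3*r + 6*t ≤ -28
Before k := 2*t + 4: 3*r + 6*t ≤ -28
Before r := k + r: 3*k + 3*r + 6*t ≤ -28
Answer: WP = 3*k + 3*r + 6*t ≤ -28


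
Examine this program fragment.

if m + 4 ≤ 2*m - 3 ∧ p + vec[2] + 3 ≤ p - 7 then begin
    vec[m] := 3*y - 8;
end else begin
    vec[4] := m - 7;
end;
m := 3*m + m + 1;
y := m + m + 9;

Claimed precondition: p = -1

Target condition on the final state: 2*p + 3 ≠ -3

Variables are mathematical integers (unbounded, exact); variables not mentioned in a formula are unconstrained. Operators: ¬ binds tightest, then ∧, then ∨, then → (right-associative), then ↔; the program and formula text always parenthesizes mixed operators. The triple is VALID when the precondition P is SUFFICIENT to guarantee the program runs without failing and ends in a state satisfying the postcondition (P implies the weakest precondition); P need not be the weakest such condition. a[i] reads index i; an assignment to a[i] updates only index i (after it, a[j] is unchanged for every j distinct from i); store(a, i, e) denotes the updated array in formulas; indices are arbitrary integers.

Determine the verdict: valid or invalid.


Working backward. After the program, the postcondition 2*p + 3 ≠ -3 must hold; in canonical form it is 2*p ≠ -6.
Before y := m + m + 9: 2*p ≠ -6
Before m := 3*m + m + 1: 2*p ≠ -6
Then branch requires 2*p ≠ -6; else branch requires 2*p ≠ -6.
Before the if: ((m ≥ 7 ∧ vec[2] ≤ -10) → 2*p ≠ -6) ∧ ((¬(m ≥ 7 ∧ vec[2] ≤ -10)) → 2*p ≠ -6)
The weakest precondition is ((m ≥ 7 ∧ vec[2] ≤ -10) → 2*p ≠ -6) ∧ ((¬(m ≥ 7 ∧ vec[2] ≤ -10)) → 2*p ≠ -6).
Check whether p = -1 implies it.
Every state satisfying the precondition satisfies the weakest precondition: the implication holds.
Answer: valid


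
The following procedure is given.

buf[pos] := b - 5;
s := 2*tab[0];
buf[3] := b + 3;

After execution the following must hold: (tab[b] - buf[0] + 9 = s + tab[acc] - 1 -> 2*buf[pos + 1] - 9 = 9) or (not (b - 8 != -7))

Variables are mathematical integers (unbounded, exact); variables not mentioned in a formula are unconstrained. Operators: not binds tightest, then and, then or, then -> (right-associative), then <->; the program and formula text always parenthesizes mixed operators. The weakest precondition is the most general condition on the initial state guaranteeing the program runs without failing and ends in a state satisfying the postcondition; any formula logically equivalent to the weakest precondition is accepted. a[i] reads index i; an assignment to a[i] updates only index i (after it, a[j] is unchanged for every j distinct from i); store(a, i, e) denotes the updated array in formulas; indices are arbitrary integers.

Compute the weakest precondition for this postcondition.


Working backward. After the program, the postcondition (tab[b] - buf[0] + 9 = s + tab[acc] - 1 -> 2*buf[pos + 1] - 9 = 9) or (not (b - 8 != -7)) must hold; in canonical form it is (tab[b] = buf[0] + tab[acc] + s - 10 -> 2*buf[pos + 1] = 18) or (not (b != 1)).
Before buf[3] := b + 3: (tab[b] = buf[0] + tab[acc] + s - 10 -> 2*store(buf, 3, b + 3)[pos + 1] = 18) or (not (b != 1))
Before s := 2*tab[0]: (tab[b] = buf[0] + 2*tab[0] + tab[acc] - 10 -> 2*store(buf, 3, b + 3)[pos + 1] = 18) or (not (b != 1))
Before buf[pos] := b - 5: (tab[b] = 2*tab[0] + tab[acc] + store(buf, pos, b - 5)[0] - 10 -> 2*store(store(buf, pos, b - 5), 3, b + 3)[pos + 1] = 18) or (not (b != 1))
Answer: WP = (tab[b] = 2*tab[0] + tab[acc] + store(buf, pos, b - 5)[0] - 10 -> 2*store(store(buf, pos, b - 5), 3, b + 3)[pos + 1] = 18) or (not (b != 1))


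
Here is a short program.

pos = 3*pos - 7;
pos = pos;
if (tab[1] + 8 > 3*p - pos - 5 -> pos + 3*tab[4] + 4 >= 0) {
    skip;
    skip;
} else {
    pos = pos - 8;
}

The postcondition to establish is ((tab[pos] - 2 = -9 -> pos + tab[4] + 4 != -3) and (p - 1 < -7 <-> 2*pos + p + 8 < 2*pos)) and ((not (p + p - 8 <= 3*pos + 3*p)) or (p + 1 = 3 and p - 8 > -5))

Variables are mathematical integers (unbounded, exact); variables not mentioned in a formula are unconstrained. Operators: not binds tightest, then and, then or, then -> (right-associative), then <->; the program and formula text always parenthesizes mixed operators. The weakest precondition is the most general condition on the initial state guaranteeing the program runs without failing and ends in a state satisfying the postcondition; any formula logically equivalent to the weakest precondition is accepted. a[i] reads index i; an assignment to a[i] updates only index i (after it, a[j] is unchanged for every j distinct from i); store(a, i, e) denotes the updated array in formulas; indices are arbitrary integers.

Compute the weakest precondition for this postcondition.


Working backward. After the program, the postcondition ((tab[pos] - 2 = -9 -> pos + tab[4] + 4 != -3) and (p - 1 < -7 <-> 2*pos + p + 8 < 2*pos)) and ((not (p + p - 8 <= 3*pos + 3*p)) or (p + 1 = 3 and p - 8 > -5)) must hold; in canonical form it is (tab[pos] = -7 -> tab[4] + pos != -7) and (p < -6 <-> p < -8) and ((not (p + 3*pos >= -8)) or (p = 2 and p > 3)).
Then branch requires (tab[pos] = -7 -> tab[4] + pos != -7) and (p < -6 <-> p < -8) and ((not (p + 3*pos >= -8)) or (p = 2 and p > 3)); else branch requires (tab[pos - 8] = -7 -> tab[4] + pos != 1) and (p < -6 <-> p < -8) and ((not (p + 3*pos >= 16)) or (p = 2 and p > 3)).
Before the if: ((tab[1] + pos > 3*p - 13 -> 3*tab[4] + pos >= -4) -> ((tab[pos] = -7 -> tab[4] + pos != -7) and (p < -6 <-> p < -8) and ((not (p + 3*pos >= -8)) or (p = 2 and p > 3)))) and ((not (tab[1] + pos > 3*p - 13 -> 3*tab[4] + pos >= -4)) -> ((tab[pos - 8] = -7 -> tab[4] + pos != 1) and (p < -6 <-> p < -8) and ((not (p + 3*pos >= 16)) or (p = 2 and p > 3))))
Before pos := pos: ((tab[1] + pos > 3*p - 13 -> 3*tab[4] + pos >= -4) -> ((tab[pos] = -7 -> tab[4] + pos != -7) and (p < -6 <-> p < -8) and ((not (p + 3*pos >= -8)) or (p = 2 and p > 3)))) and ((not (tab[1] + pos > 3*p - 13 -> 3*tab[4] + pos >= -4)) -> ((tab[pos - 8] = -7 -> tab[4] + pos != 1) and (p < -6 <-> p < -8) and ((not (p + 3*pos >= 16)) or (p = 2 and p > 3))))
Before pos := 3*pos - 7: ((tab[1] + 3*pos > 3*p - 6 -> 3*tab[4] + 3*pos >= 3) -> ((tab[3*pos - 7] = -7 -> tab[4] + 3*pos != 0) and (p < -6 <-> p < -8) and ((not (p + 9*pos >= 13)) or (p = 2 and p > 3)))) and ((not (tab[1] + 3*pos > 3*p - 6 -> 3*tab[4] + 3*pos >= 3)) -> ((tab[3*pos - 15] = -7 -> tab[4] + 3*pos != 8) and (p < -6 <-> p < -8) and ((not (p + 9*pos >= 37)) or (p = 2 and p > 3))))
Answer: WP = ((tab[1] + 3*pos > 3*p - 6 -> 3*tab[4] + 3*pos >= 3) -> ((tab[3*pos - 7] = -7 -> tab[4] + 3*pos != 0) and (p < -6 <-> p < -8) and ((not (p + 9*pos >= 13)) or (p = 2 and p > 3)))) and ((not (tab[1] + 3*pos > 3*p - 6 -> 3*tab[4] + 3*pos >= 3)) -> ((tab[3*pos - 15] = -7 -> tab[4] + 3*pos != 8) and (p < -6 <-> p < -8) and ((not (p + 9*pos >= 37)) or (p = 2 and p > 3))))


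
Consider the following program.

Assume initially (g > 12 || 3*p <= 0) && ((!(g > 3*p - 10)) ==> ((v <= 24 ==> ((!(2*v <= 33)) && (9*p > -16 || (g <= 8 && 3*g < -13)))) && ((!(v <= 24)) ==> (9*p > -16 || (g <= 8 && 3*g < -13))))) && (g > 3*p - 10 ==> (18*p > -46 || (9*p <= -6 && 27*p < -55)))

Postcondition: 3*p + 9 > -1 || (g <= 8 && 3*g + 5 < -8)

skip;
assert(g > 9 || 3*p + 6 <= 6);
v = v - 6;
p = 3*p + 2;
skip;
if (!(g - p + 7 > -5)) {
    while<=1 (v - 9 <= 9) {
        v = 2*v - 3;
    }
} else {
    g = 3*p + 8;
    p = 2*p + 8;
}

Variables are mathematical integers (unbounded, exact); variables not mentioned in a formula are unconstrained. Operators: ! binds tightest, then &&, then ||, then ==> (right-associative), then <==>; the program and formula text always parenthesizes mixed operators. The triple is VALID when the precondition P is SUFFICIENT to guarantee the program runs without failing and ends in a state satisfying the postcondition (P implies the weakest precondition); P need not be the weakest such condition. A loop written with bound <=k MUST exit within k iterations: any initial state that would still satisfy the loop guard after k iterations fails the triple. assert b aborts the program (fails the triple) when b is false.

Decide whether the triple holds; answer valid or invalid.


Working backward. After the program, the postcondition 3*p + 9 > -1 || (g <= 8 && 3*g + 5 < -8) must hold; in canonical form it is 3*p > -10 || (g <= 8 && 3*g < -13).
Then branch requires (v <= 18 ==> ((!(2*v <= 21)) && (3*p > -10 || (g <= 8 && 3*g < -13)))) && ((!(v <= 18)) ==> (3*p > -10 || (g <= 8 && 3*g < -13))); else branch requires 6*p > -34 || (3*p <= 0 && 9*p < -37).
Before the if: ((!(g > p - 12)) ==> ((v <= 18 ==> ((!(2*v <= 21)) && (3*p > -10 || (g <= 8 && 3*g < -13)))) && ((!(v <= 18)) ==> (3*p > -10 || (g <= 8 && 3*g < -13))))) && (g > p - 12 ==> (6*p > -34 || (3*p <= 0 && 9*p < -37)))
Before skip: ((!(g > p - 12)) ==> ((v <= 18 ==> ((!(2*v <= 21)) && (3*p > -10 || (g <= 8 && 3*g < -13)))) && ((!(v <= 18)) ==> (3*p > -10 || (g <= 8 && 3*g < -13))))) && (g > p - 12 ==> (6*p > -34 || (3*p <= 0 && 9*p < -37)))
Before p := 3*p + 2: ((!(g > 3*p - 10)) ==> ((v <= 18 ==> ((!(2*v <= 21)) && (9*p > -16 || (g <= 8 && 3*g < -13)))) && ((!(v <= 18)) ==> (9*p > -16 || (g <= 8 && 3*g < -13))))) && (g > 3*p - 10 ==> (18*p > -46 || (9*p <= -6 && 27*p < -55)))
Before v := v - 6: ((!(g > 3*p - 10)) ==> ((v <= 24 ==> ((!(2*v <= 33)) && (9*p > -16 || (g <= 8 && 3*g < -13)))) && ((!(v <= 24)) ==> (9*p > -16 || (g <= 8 && 3*g < -13))))) && (g > 3*p - 10 ==> (18*p > -46 || (9*p <= -6 && 27*p < -55)))
Before assert g > 9 || 3*p + 6 <= 6: (g > 9 || 3*p <= 0) && ((!(g > 3*p - 10)) ==> ((v <= 24 ==> ((!(2*v <= 33)) && (9*p > -16 || (g <= 8 && 3*g < -13)))) && ((!(v <= 24)) ==> (9*p > -16 || (g <= 8 && 3*g < -13))))) && (g > 3*p - 10 ==> (18*p > -46 || (9*p <= -6 && 27*p < -55)))
Before skip: (g > 9 || 3*p <= 0) && ((!(g > 3*p - 10)) ==> ((v <= 24 ==> ((!(2*v <= 33)) && (9*p > -16 || (g <= 8 && 3*g < -13)))) && ((!(v <= 24)) ==> (9*p > -16 || (g <= 8 && 3*g < -13))))) && (g > 3*p - 10 ==> (18*p > -46 || (9*p <= -6 && 27*p < -55)))
The weakest precondition is (g > 9 || 3*p <= 0) && ((!(g > 3*p - 10)) ==> ((v <= 24 ==> ((!(2*v <= 33)) && (9*p > -16 || (g <= 8 && 3*g < -13)))) && ((!(v <= 24)) ==> (9*p > -16 || (g <= 8 && 3*g < -13))))) && (g > 3*p - 10 ==> (18*p > -46 || (9*p <= -6 && 27*p < -55))).
Check whether (g > 12 || 3*p <= 0) && ((!(g > 3*p - 10)) ==> ((v <= 24 ==> ((!(2*v <= 33)) && (9*p > -16 || (g <= 8 && 3*g < -13)))) && ((!(v <= 24)) ==> (9*p > -16 || (g <= 8 && 3*g < -13))))) && (g > 3*p - 10 ==> (18*p > -46 || (9*p <= -6 && 27*p < -55))) implies it.
Every state satisfying the precondition satisfies the weakest precondition: the implication holds.
Answer: valid


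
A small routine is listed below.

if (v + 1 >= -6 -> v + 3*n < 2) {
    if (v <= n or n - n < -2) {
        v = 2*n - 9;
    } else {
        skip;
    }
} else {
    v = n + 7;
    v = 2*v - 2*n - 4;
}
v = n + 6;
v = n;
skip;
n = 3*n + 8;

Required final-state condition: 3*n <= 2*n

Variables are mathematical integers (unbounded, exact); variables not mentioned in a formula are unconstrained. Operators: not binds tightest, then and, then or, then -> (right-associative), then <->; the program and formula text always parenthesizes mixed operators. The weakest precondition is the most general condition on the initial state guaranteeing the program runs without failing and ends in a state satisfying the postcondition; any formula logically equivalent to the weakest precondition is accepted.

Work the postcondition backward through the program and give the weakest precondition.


Working backward. After the program, the postcondition 3*n <= 2*n must hold; in canonical form it is n <= 0.
Before n := 3*n + 8: 3*n <= -8
Before skip: 3*n <= -8
Before v := n: 3*n <= -8
Before v := n + 6: 3*n <= -8
Then branch requires (v <= n -> 3*n <= -8) and ((not (v <= n)) -> 3*n <= -8); else branch requires 3*n <= -8.
Before the if: ((v >= -7 -> 3*n + v < 2) -> ((v <= n -> 3*n <= -8) and ((not (v <= n)) -> 3*n <= -8))) and ((not (v >= -7 -> 3*n + v < 2)) -> 3*n <= -8)
Answer: WP = ((v >= -7 -> 3*n + v < 2) -> ((v <= n -> 3*n <= -8) and ((not (v <= n)) -> 3*n <= -8))) and ((not (v >= -7 -> 3*n + v < 2)) -> 3*n <= -8)


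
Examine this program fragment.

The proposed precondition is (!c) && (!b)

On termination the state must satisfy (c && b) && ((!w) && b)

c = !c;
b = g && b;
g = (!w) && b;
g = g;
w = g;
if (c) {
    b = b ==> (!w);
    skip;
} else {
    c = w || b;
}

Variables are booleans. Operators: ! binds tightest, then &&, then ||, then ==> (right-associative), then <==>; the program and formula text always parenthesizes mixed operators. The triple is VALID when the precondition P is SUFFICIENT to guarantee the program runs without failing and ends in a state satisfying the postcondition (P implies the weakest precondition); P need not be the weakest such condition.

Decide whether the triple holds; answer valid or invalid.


Working backward. After the program, the postcondition (c && b) && ((!w) && b) must hold; in canonical form it is c && b && (!w).
Then branch requires c && (b ==> (!w)) && (!w); else branch requires (w || b) && b && (!w).
Before the if: (c ==> (c && (b ==> (!w)) && (!w))) && ((!c) ==> ((w || b) && b && (!w)))
Before w := g: (c ==> (c && (b ==> (!g)) && (!g))) && ((!c) ==> ((g || b) && b && (!g)))
Before g := g: (c ==> (c && (b ==> (!g)) && (!g))) && ((!c) ==> ((g || b) && b && (!g)))
Before g := (!w) && b: (c ==> (c && (b ==> (!((!w) && b))) && (!((!w) && b)))) && ((!c) ==> ((((!w) && b) || b) && b && (!((!w) && b))))
Before b := g && b: (c ==> (c && ((g && b) ==> (!((!w) && g && b))) && (!((!w) && g && b)))) && ((!c) ==> ((((!w) && g && b) || (g && b)) && g && b && (!((!w) && g && b))))
Before c := !c: ((!c) ==> ((!c) && ((g && b) ==> (!((!w) && g && b))) && (!((!w) && g && b)))) && (c ==> ((((!w) && g && b) || (g && b)) && g && b && (!((!w) && g && b))))
The weakest precondition is ((!c) ==> ((!c) && ((g && b) ==> (!((!w) && g && b))) && (!((!w) && g && b)))) && (c ==> ((((!w) && g && b) || (g && b)) && g && b && (!((!w) && g && b)))).
Check whether (!c) && (!b) implies it.
Every state satisfying the precondition satisfies the weakest precondition: the implication holds.
Answer: valid


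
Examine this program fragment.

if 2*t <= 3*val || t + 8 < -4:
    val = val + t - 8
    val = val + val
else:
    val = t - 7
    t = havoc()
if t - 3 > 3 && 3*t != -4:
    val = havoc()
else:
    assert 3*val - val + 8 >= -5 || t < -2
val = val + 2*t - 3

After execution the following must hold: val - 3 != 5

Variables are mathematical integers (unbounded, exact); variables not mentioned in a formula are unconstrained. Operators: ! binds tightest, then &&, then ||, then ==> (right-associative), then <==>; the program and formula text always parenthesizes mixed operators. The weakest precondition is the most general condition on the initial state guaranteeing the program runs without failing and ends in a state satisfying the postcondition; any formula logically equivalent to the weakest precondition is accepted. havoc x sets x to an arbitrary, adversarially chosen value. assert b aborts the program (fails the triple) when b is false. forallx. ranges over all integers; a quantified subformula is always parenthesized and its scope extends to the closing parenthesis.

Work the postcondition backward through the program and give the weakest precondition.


Working backward. After the program, the postcondition val - 3 != 5 must hold; in canonical form it is val != 8.
Before val := val + 2*t - 3: 2*t + val != 11
Then branch requires forall val_1. 2*t + val_1 != 11; else branch requires (2*val >= -13 || t < -2) && 2*t + val != 11.
Before the if: ((t > 6 && 3*t != -4) ==> (forall val_1. 2*t + val_1 != 11)) && ((!(t > 6 && 3*t != -4)) ==> ((2*val >= -13 || t < -2) && 2*t + val != 11))
Then branch requires ((t > 6 && 3*t != -4) ==> (forall val_1. 2*t + val_1 != 11)) && ((!(t > 6 && 3*t != -4)) ==> ((4*t + 4*val >= 19 || t < -2) && 4*t + 2*val != 27)); else branch requires forall t_1. (((t_1 > 6 && 3*t_1 != -4) ==> (forall val_1. 2*t_1 + val_1 != 11)) && ((!(t_1 > 6 && 3*t_1 != -4)) ==> ((2*t >= 1 || t_1 < -2) && t + 2*t_1 != 18))).
Before the if: ((2*t <= 3*val || t < -12) ==> (((t > 6 && 3*t != -4) ==> (forall val_1. 2*t + val_1 != 11)) && ((!(t > 6 && 3*t != -4)) ==> ((4*t + 4*val >= 19 || t < -2) && 4*t + 2*val != 27)))) && ((!(2*t <= 3*val || t < -12)) ==> (forall t_1. (((t_1 > 6 && 3*t_1 != -4) ==> (forall val_1. 2*t_1 + val_1 != 11)) && ((!(t_1 > 6 && 3*t_1 != -4)) ==> ((2*t >= 1 || t_1 < -2) && t + 2*t_1 != 18)))))
Answer: WP = ((2*t <= 3*val || t < -12) ==> (((t > 6 && 3*t != -4) ==> (forall val_1. 2*t + val_1 != 11)) && ((!(t > 6 && 3*t != -4)) ==> ((4*t + 4*val >= 19 || t < -2) && 4*t + 2*val != 27)))) && ((!(2*t <= 3*val || t < -12)) ==> (forall t_1. (((t_1 > 6 && 3*t_1 != -4) ==> (forall val_1. 2*t_1 + val_1 != 11)) && ((!(t_1 > 6 && 3*t_1 != -4)) ==> ((2*t >= 1 || t_1 < -2) && t + 2*t_1 != 18)))))


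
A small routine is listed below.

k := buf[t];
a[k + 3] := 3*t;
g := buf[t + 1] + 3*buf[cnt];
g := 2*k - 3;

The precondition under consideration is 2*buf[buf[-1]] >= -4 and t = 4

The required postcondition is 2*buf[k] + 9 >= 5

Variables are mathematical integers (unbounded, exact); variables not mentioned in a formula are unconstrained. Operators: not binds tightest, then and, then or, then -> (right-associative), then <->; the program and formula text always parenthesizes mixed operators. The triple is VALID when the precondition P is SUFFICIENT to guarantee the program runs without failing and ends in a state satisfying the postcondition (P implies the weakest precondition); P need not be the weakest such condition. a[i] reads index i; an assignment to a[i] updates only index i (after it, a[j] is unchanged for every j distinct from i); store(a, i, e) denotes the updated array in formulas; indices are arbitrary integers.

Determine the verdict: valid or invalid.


Working backward. After the program, the postcondition 2*buf[k] + 9 >= 5 must hold; in canonical form it is 2*buf[k] >= -4.
Before g := 2*k - 3: 2*buf[k] >= -4
Before g := buf[t + 1] + 3*buf[cnt]: 2*buf[k] >= -4
Before a[k + 3] := 3*t: 2*buf[k] >= -4
Before k := buf[t]: 2*buf[buf[t]] >= -4
The weakest precondition is 2*buf[buf[t]] >= -4.
Check whether 2*buf[buf[-1]] >= -4 and t = 4 implies it.
Countermodel: at the initial state buf = {[-1] = 2, [2] = 0, [3] = -3, [4] = 3, elsewhere 0}, t = 4, the precondition holds but the weakest precondition fails.
Answer: invalid


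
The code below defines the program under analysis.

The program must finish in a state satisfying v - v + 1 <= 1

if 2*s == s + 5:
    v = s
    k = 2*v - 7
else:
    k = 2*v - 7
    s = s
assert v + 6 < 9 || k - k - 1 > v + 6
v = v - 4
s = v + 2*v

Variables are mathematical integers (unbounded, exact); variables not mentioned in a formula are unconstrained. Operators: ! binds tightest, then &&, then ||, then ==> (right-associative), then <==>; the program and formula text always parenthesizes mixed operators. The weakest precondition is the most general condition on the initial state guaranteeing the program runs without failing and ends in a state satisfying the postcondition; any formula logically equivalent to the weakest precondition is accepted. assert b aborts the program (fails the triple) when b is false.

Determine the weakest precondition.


Working backward. After the program, the postcondition v - v + 1 <= 1 must hold; in canonical form it is true.
Before s := v + 2*v: true
Before v := v - 4: true
Before assert v + 6 < 9 || k - k - 1 > v + 6: v < 3 || v < -7
Then branch requires s < 3 || s < -7; else branch requires v < 3 || v < -7.
Before the if: (s == 5 ==> (s < 3 || s < -7)) && ((!(s == 5)) ==> (v < 3 || v < -7))
Answer: WP = (s == 5 ==> (s < 3 || s < -7)) && ((!(s == 5)) ==> (v < 3 || v < -7))


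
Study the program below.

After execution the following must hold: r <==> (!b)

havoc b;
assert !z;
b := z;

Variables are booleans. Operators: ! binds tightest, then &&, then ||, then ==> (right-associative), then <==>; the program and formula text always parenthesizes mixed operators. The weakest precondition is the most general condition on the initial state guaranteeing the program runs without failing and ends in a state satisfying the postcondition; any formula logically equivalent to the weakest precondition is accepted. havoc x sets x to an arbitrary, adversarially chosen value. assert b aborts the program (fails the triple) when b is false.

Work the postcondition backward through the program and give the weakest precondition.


Working backward. After the program, r <==> (!b) must hold.
Before b := z: r <==> (!z)
Before assert !z: (!z) && (r <==> (!z))
Before havoc b: (!z) && (r <==> (!z))
Answer: WP = (!z) && (r <==> (!z))


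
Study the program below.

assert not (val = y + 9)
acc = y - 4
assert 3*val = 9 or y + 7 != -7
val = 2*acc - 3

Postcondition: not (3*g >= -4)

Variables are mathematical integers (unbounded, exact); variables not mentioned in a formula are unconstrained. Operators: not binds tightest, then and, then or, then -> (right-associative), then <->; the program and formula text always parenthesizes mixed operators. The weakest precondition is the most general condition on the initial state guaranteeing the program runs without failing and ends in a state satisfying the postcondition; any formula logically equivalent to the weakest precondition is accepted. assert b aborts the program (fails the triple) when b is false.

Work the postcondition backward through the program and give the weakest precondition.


Working backward. After the program, not (3*g >= -4) must hold.
Before val := 2*acc - 3: not (3*g >= -4)
Before assert 3*val = 9 or y + 7 != -7: (3*val = 9 or y != -14) and (not (3*g >= -4))
Before acc := y - 4: (3*val = 9 or y != -14) and (not (3*g >= -4))
Before assert not (val = y + 9): (not (val = y + 9)) and (3*val = 9 or y != -14) and (not (3*g >= -4))
Answer: WP = (not (val = y + 9)) and (3*val = 9 or y != -14) and (not (3*g >= -4))


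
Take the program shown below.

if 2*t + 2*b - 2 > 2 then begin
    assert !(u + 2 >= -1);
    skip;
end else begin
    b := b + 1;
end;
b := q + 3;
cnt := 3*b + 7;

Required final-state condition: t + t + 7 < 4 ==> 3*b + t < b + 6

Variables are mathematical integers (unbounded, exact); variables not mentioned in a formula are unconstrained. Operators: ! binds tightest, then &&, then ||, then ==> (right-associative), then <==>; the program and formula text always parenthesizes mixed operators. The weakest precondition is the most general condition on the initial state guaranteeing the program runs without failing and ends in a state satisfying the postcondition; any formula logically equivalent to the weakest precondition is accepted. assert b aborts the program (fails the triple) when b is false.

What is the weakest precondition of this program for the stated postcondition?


Working backward. After the program, the postcondition t + t + 7 < 4 ==> 3*b + t < b + 6 must hold; in canonical form it is 2*t < -3 ==> 2*b + t < 6.
Before cnt := 3*b + 7: 2*t < -3 ==> 2*b + t < 6
Before b := q + 3: 2*t < -3 ==> 2*q + t < 0
Then branch requires (!(u >= -3)) && (2*t < -3 ==> 2*q + t < 0); else branch requires 2*t < -3 ==> 2*q + t < 0.
Before the if: (2*b + 2*t > 4 ==> ((!(u >= -3)) && (2*t < -3 ==> 2*q + t < 0))) && ((!(2*b + 2*t > 4)) ==> (2*t < -3 ==> 2*q + t < 0))
Answer: WP = (2*b + 2*t > 4 ==> ((!(u >= -3)) && (2*t < -3 ==> 2*q + t < 0))) && ((!(2*b + 2*t > 4)) ==> (2*t < -3 ==> 2*q + t < 0))


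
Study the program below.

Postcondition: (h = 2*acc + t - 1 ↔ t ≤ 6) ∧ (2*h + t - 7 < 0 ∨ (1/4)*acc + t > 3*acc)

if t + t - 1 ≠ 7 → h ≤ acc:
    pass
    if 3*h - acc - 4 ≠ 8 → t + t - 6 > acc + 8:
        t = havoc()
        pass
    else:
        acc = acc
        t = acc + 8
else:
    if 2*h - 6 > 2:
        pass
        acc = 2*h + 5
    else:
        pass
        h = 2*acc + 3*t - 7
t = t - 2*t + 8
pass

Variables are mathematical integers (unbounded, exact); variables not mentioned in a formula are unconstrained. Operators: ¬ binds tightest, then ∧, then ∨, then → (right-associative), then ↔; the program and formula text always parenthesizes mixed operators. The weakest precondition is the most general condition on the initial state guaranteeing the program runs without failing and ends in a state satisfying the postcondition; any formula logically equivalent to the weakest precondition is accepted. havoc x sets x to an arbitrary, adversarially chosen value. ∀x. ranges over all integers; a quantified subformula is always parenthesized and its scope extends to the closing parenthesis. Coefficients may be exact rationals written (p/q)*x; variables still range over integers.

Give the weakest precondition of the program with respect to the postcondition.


Working backward. After the program, the postcondition (h = 2*acc + t - 1 ↔ t ≤ 6) ∧ (2*h + t - 7 < 0 ∨ (1/4)*acc + t > 3*acc) must hold; in canonical form it is (h = 2*acc + t - 1 ↔ t ≤ 6) ∧ (2*h + t < 7 ∨ t > (11/4)*acc).
Before skip: (h = 2*acc + t - 1 ↔ t ≤ 6) ∧ (2*h + t < 7 ∨ t > (11/4)*acc)
Before t := t - 2*t + 8: (h + t = 2*acc + 7 ↔ t ≥ 2) ∧ (2*h < t - 1 ∨ (11/4)*acc + t < 8)
Then branch requires ((3*h ≠ acc + 12 → 2*t > acc + 14) → (∀t_1. ((h + t_1 = 2*acc + 7 ↔ t_1 ≥ 2) ∧ (2*h < t_1 - 1 ∨ (11/4)*acc + t_1 < 8)))) ∧ ((¬(3*h ≠ acc + 12 → 2*t > acc + 14)) → ((h = acc - 1 ↔ acc ≥ -6) ∧ (2*h < acc + 7 ∨ (15/4)*acc < 0))); else branch requires (2*h > 8 → ((t = 3*h + 17 ↔ t ≥ 2) ∧ (2*h < t - 1 ∨ (11/2)*h + t < -23/4))) ∧ ((¬(2*h > 8)) → ((4*t = 14 ↔ t ≥ 2) ∧ (4*acc + 5*t < 13 ∨ (11/4)*acc + t < 8))).
Before the if: ((2*t ≠ 8 → h ≤ acc) → (((3*h ≠ acc + 12 → 2*t > acc + 14) → (∀t_1. ((h + t_1 = 2*acc + 7 ↔ t_1 ≥ 2) ∧ (2*h < t_1 - 1 ∨ (11/4)*acc + t_1 < 8)))) ∧ ((¬(3*h ≠ acc + 12 → 2*t > acc + 14)) → ((h = acc - 1 ↔ acc ≥ -6) ∧ (2*h < acc + 7 ∨ (15/4)*acc < 0))))) ∧ ((¬(2*t ≠ 8 → h ≤ acc)) → ((2*h > 8 → ((t = 3*h + 17 ↔ t ≥ 2) ∧ (2*h < t - 1 ∨ (11/2)*h + t < -23/4))) ∧ ((¬(2*h > 8)) → ((4*t = 14 ↔ t ≥ 2) ∧ (4*acc + 5*t < 13 ∨ (11/4)*acc + t < 8)))))
Answer: WP = ((2*t ≠ 8 → h ≤ acc) → (((3*h ≠ acc + 12 → 2*t > acc + 14) → (∀t_1. ((h + t_1 = 2*acc + 7 ↔ t_1 ≥ 2) ∧ (2*h < t_1 - 1 ∨ (11/4)*acc + t_1 < 8)))) ∧ ((¬(3*h ≠ acc + 12 → 2*t > acc + 14)) → ((h = acc - 1 ↔ acc ≥ -6) ∧ (2*h < acc + 7 ∨ (15/4)*acc < 0))))) ∧ ((¬(2*t ≠ 8 → h ≤ acc)) → ((2*h > 8 → ((t = 3*h + 17 ↔ t ≥ 2) ∧ (2*h < t - 1 ∨ (11/2)*h + t < -23/4))) ∧ ((¬(2*h > 8)) → ((4*t = 14 ↔ t ≥ 2) ∧ (4*acc + 5*t < 13 ∨ (11/4)*acc + t < 8)))))
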